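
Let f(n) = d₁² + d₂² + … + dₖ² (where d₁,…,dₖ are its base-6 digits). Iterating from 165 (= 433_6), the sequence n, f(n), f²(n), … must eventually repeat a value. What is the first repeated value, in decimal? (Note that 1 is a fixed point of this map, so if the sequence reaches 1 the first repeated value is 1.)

165 = (4,3,3)_6 → 4² + 3² + 3² = 16 + 9 + 9 = 34
34 = (5,4)_6 → 5² + 4² = 25 + 16 = 41
41 = (1,0,5)_6 → 1² + 0² + 5² = 1 + 0 + 25 = 26
26 = (4,2)_6 → 4² + 2² = 16 + 4 = 20
20 = (3,2)_6 → 3² + 2² = 9 + 4 = 13
13 = (2,1)_6 → 2² + 1² = 4 + 1 = 5
5 = (5)_6 → 5² = 25
25 = (4,1)_6 → 4² + 1² = 16 + 1 = 17
17 = (2,5)_6 → 2² + 5² = 4 + 25 = 29
29 = (4,5)_6 → 4² + 5² = 16 + 25 = 41  — 41 already appeared earlier.

41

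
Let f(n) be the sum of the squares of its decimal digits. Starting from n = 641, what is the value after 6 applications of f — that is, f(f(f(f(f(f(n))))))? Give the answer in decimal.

641 → 6² + 4² + 1² = 53
53 → 5² + 3² = 34
34 → 3² + 4² = 25
25 → 2² + 5² = 29
29 → 2² + 9² = 85
85 → 8² + 5² = 89

89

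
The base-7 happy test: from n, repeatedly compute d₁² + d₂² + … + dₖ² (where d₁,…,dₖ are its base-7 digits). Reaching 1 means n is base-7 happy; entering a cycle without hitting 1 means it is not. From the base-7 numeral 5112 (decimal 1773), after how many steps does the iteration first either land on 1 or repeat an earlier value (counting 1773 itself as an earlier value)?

3

1773 = (5,1,1,2)_7 → 5² + 1² + 1² + 2² = 25 + 1 + 1 + 4 = 31
31 = (4,3)_7 → 4² + 3² = 16 + 9 = 25
25 = (3,4)_7 → 3² + 4² = 9 + 16 = 25  — 25 repeats.
That took 3 steps.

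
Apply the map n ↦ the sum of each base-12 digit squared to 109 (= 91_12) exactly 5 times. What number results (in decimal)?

5

109 = (9,1)_12 → 9² + 1² = 82
82 = (6,10)_12 → 6² + 10² = 136
136 = (11,4)_12 → 11² + 4² = 137
137 = (11,5)_12 → 11² + 5² = 146
146 = (1,0,2)_12 → 1² + 0² + 2² = 5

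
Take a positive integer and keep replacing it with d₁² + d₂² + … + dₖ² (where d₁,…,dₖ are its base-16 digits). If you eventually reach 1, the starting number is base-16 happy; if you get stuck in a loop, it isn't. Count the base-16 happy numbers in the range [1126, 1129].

3

1126: 1126 → 88 → 89 → 106 → 136 → 128 → 64 → 16 → 1  (reaches 1)
1127: 1127 → 101 → 61 → 178 → 125 → 218 → 269 → 170 → 200 → 208 → 169 → 181 → 146 → 85 → 50 → 13 → 169  (repeats 169)
1128: 1128 → 116 → 65 → 17 → 2 → 4 → 16 → 1  (reaches 1)
1129: 1129 → 133 → 89 → 106 → 136 → 128 → 64 → 16 → 1  (reaches 1)
base-16 happy: 1126, 1128, 1129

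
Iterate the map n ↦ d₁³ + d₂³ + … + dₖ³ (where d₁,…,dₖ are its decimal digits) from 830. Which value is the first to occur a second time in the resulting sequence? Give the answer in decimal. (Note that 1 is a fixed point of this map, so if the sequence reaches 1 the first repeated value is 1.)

830 → 8³ + 3³ + 0³ = 539
539 → 5³ + 3³ + 9³ = 881
881 → 8³ + 8³ + 1³ = 1025
1025 → 1³ + 0³ + 2³ + 5³ = 134
134 → 1³ + 3³ + 4³ = 92
92 → 9³ + 2³ = 737
737 → 7³ + 3³ + 7³ = 713
713 → 7³ + 1³ + 3³ = 371
371 → 3³ + 7³ + 1³ = 371  — 371 already appeared earlier.

371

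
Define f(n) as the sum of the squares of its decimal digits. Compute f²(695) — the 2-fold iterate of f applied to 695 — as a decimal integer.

21

695 → 6² + 9² + 5² = 142
142 → 1² + 4² + 2² = 21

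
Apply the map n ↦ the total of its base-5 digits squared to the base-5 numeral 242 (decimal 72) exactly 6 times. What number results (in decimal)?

16

72 = (2,4,2)_5 → 24
24 = (4,4)_5 → 32
32 = (1,1,2)_5 → 6
6 = (1,1)_5 → 2
2 = (2)_5 → 4
4 = (4)_5 → 16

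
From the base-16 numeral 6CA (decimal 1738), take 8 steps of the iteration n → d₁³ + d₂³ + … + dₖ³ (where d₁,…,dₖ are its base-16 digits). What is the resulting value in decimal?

91

1738 = (6,12,10)_16 → 2944
2944 = (11,8,0)_16 → 1843
1843 = (7,3,3)_16 → 397
397 = (1,8,13)_16 → 2710
2710 = (10,9,6)_16 → 1945
1945 = (7,9,9)_16 → 1801
1801 = (7,0,9)_16 → 1072
1072 = (4,3,0)_16 → 91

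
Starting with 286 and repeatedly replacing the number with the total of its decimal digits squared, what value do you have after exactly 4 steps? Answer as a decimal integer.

286 → 2² + 8² + 6² = 104
104 → 1² + 0² + 4² = 17
17 → 1² + 7² = 50
50 → 5² + 0² = 25

25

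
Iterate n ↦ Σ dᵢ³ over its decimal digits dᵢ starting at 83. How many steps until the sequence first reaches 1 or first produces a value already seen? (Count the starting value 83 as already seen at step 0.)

9

83 → 8³ + 3³ = 539
539 → 5³ + 3³ + 9³ = 881
881 → 8³ + 8³ + 1³ = 1025
1025 → 1³ + 0³ + 2³ + 5³ = 134
134 → 1³ + 3³ + 4³ = 92
92 → 9³ + 2³ = 737
737 → 7³ + 3³ + 7³ = 713
713 → 7³ + 1³ + 3³ = 371
371 → 3³ + 7³ + 1³ = 371  — 371 repeats.
That took 9 steps.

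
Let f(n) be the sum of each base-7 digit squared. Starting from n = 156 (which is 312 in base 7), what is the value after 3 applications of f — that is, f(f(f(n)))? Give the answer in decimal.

156 = (3,1,2)_7 → 3² + 1² + 2² = 14
14 = (2,0)_7 → 2² + 0² = 4
4 = (4)_7 → 4² = 16

16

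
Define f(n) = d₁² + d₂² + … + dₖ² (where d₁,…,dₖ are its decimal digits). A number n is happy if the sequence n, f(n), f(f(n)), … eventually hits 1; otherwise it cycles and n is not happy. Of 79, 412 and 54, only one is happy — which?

79: 79 → 130 → 10 → 1  — reaches 1 (happy)
412: 412 → 21 → 5 → 25 → 29 → 85 → 89 → 145 → 42 → 20 → 4 → 16 → 37 → 58 → 89  — repeats 89 (not happy)
54: 54 → 41 → 17 → 50 → 25 → 29 → 85 → 89 → 145 → 42 → 20 → 4 → 16 → 37 → 58 → 89  — repeats 89 (not happy)

79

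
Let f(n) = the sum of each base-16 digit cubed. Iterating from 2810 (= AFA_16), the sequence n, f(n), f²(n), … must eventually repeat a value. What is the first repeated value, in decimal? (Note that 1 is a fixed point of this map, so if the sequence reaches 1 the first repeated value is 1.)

65

2810 = (10,15,10)_16 → 10³ + 15³ + 10³ = 1000 + 3375 + 1000 = 5375
5375 = (1,4,15,15)_16 → 1³ + 4³ + 15³ + 15³ = 1 + 64 + 3375 + 3375 = 6815
6815 = (1,10,9,15)_16 → 1³ + 10³ + 9³ + 15³ = 1 + 1000 + 729 + 3375 = 5105
5105 = (1,3,15,1)_16 → 1³ + 3³ + 15³ + 1³ = 1 + 27 + 3375 + 1 = 3404
3404 = (13,4,12)_16 → 13³ + 4³ + 12³ = 2197 + 64 + 1728 = 3989
3989 = (15,9,5)_16 → 15³ + 9³ + 5³ = 3375 + 729 + 125 = 4229
4229 = (1,0,8,5)_16 → 1³ + 0³ + 8³ + 5³ = 1 + 0 + 512 + 125 = 638
638 = (2,7,14)_16 → 2³ + 7³ + 14³ = 8 + 343 + 2744 = 3095
3095 = (12,1,7)_16 → 12³ + 1³ + 7³ = 1728 + 1 + 343 = 2072
2072 = (8,1,8)_16 → 8³ + 1³ + 8³ = 512 + 1 + 512 = 1025
1025 = (4,0,1)_16 → 4³ + 0³ + 1³ = 64 + 0 + 1 = 65
65 = (4,1)_16 → 4³ + 1³ = 64 + 1 = 65  — 65 already appeared earlier.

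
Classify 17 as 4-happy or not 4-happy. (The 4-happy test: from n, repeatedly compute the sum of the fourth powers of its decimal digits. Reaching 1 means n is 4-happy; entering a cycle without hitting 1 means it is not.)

17 → 1⁴ + 7⁴ = 2402
2402 → 2⁴ + 4⁴ + 0⁴ + 2⁴ = 288
288 → 2⁴ + 8⁴ + 8⁴ = 8208
8208 → 8⁴ + 2⁴ + 0⁴ + 8⁴ = 8208  — 8208 already seen; the sequence cycles without reaching 1.

not 4-happy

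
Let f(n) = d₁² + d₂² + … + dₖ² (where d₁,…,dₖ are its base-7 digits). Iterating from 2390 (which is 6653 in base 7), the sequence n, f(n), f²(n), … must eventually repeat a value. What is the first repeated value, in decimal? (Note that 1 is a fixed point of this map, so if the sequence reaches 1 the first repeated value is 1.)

10

2390 = (6,6,5,3)_7 → 6² + 6² + 5² + 3² = 106
106 = (2,1,1)_7 → 2² + 1² + 1² = 6
6 = (6)_7 → 6² = 36
36 = (5,1)_7 → 5² + 1² = 26
26 = (3,5)_7 → 3² + 5² = 34
34 = (4,6)_7 → 4² + 6² = 52
52 = (1,0,3)_7 → 1² + 0² + 3² = 10
10 = (1,3)_7 → 1² + 3² = 10  — 10 already appeared earlier.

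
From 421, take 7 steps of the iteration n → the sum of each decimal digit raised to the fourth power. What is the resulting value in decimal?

4514

421 → 4⁴ + 2⁴ + 1⁴ = 273
273 → 2⁴ + 7⁴ + 3⁴ = 2498
2498 → 2⁴ + 4⁴ + 9⁴ + 8⁴ = 10929
10929 → 1⁴ + 0⁴ + 9⁴ + 2⁴ + 9⁴ = 13139
13139 → 1⁴ + 3⁴ + 1⁴ + 3⁴ + 9⁴ = 6725
6725 → 6⁴ + 7⁴ + 2⁴ + 5⁴ = 4338
4338 → 4⁴ + 3⁴ + 3⁴ + 8⁴ = 4514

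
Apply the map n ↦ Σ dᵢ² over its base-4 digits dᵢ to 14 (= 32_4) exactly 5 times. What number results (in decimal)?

14 = (3,2)_4 → 3² + 2² = 9 + 4 = 13
13 = (3,1)_4 → 3² + 1² = 9 + 1 = 10
10 = (2,2)_4 → 2² + 2² = 4 + 4 = 8
8 = (2,0)_4 → 2² + 0² = 4 + 0 = 4
4 = (1,0)_4 → 1² + 0² = 1 + 0 = 1

1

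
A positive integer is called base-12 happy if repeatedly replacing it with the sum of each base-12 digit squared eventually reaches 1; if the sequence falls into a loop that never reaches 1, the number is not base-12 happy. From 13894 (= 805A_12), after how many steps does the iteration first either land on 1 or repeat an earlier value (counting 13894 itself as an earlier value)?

10

13894 = (8,0,5,10)_12 → 189
189 = (1,3,9)_12 → 91
91 = (7,7)_12 → 98
98 = (8,2)_12 → 68
68 = (5,8)_12 → 89
89 = (7,5)_12 → 74
74 = (6,2)_12 → 40
40 = (3,4)_12 → 25
25 = (2,1)_12 → 5
5 = (5)_12 → 25  — 25 repeats.
That took 10 steps.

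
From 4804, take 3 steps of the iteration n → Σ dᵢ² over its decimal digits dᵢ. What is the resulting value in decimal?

4804 → 4² + 8² + 0² + 4² = 16 + 64 + 0 + 16 = 96
96 → 9² + 6² = 81 + 36 = 117
117 → 1² + 1² + 7² = 1 + 1 + 49 = 51

51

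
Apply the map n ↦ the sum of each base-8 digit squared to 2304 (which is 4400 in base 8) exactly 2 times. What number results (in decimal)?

2304 = (4,4,0,0)_8 → 4² + 4² + 0² + 0² = 32
32 = (4,0)_8 → 4² + 0² = 16

16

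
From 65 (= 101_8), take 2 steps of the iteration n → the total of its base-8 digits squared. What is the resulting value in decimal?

65 = (1,0,1)_8 → 1² + 0² + 1² = 1 + 0 + 1 = 2
2 = (2)_8 → 2² = 4

4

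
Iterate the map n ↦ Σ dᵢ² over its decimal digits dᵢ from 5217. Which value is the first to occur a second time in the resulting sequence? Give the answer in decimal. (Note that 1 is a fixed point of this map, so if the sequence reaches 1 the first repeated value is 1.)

5217 → 79
79 → 130
130 → 10
10 → 1  — reached the fixed point 1.
1 → 1, so 1 is the first repeated value.

1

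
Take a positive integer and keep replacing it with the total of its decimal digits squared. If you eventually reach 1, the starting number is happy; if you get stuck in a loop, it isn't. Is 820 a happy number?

happy

820 → 8² + 2² + 0² = 68
68 → 6² + 8² = 100
100 → 1² + 0² + 0² = 1  — reached 1.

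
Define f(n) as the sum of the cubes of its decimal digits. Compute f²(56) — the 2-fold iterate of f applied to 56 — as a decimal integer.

92

56 → 5³ + 6³ = 125 + 216 = 341
341 → 3³ + 4³ + 1³ = 27 + 64 + 1 = 92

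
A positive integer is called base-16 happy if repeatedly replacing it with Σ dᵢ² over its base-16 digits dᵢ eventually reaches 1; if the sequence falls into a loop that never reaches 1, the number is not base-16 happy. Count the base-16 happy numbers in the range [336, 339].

336: 336 → 26 → 101 → 61 → 178 → 125 → 218 → 269 → 170 → 200 → 208 → 169 → 181 → 146 → 85 → 50 → 13 → 169  — not base-16 happy
337: 337 → 27 → 122 → 149 → 106 → 136 → 128 → 64 → 16 → 1  — base-16 happy
338: 338 → 30 → 197 → 169 → 181 → 146 → 85 → 50 → 13 → 169  — not base-16 happy
339: 339 → 35 → 13 → 169 → 181 → 146 → 85 → 50 → 13  — not base-16 happy
base-16 happy: 337

1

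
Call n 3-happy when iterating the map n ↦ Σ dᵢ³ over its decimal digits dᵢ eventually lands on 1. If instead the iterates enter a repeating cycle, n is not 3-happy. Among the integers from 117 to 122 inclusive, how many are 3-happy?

1

117: 117 → 345 → 216 → 225 → 141 → 66 → 432 → 99 → 1458 → 702 → 351 → 153 → 153  — not 3-happy
118: 118 → 514 → 190 → 730 → 370 → 370  — not 3-happy
119: 119 → 731 → 371 → 371  — not 3-happy
120: 120 → 9 → 729 → 1080 → 513 → 153 → 153  — not 3-happy
121: 121 → 10 → 1  — 3-happy
122: 122 → 17 → 344 → 155 → 251 → 134 → 92 → 737 → 713 → 371 → 371  — not 3-happy
3-happy: 121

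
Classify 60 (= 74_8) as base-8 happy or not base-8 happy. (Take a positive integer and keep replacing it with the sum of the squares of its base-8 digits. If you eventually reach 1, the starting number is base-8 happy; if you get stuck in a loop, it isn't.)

60 = (7,4)_8 → 65
65 = (1,0,1)_8 → 2
2 = (2)_8 → 4
4 = (4)_8 → 16
16 = (2,0)_8 → 4  — 4 already seen; the sequence cycles without reaching 1.

not base-8 happy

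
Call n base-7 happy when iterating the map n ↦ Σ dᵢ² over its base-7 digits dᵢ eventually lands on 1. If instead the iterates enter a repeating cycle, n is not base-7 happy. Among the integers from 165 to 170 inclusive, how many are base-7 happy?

1

165: 165 → 29 → 17 → 13 → 37 → 29  (repeats 29)
166: 166 → 38 → 34 → 52 → 10 → 10  (repeats 10)
167: 167 → 49 → 1  (reaches 1)
168: 168 → 18 → 20 → 40 → 50 → 2 → 4 → 16 → 8 → 2  (repeats 2)
169: 169 → 19 → 29 → 17 → 13 → 37 → 29  (repeats 29)
170: 170 → 22 → 10 → 10  (repeats 10)
base-7 happy: 167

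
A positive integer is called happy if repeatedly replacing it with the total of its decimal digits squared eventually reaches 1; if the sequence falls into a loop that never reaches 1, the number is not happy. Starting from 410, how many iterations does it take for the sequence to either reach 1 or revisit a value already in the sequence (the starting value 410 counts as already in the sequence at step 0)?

14

410 → 4² + 1² + 0² = 16 + 1 + 0 = 17
17 → 1² + 7² = 1 + 49 = 50
50 → 5² + 0² = 25 + 0 = 25
25 → 2² + 5² = 4 + 25 = 29
29 → 2² + 9² = 4 + 81 = 85
85 → 8² + 5² = 64 + 25 = 89
89 → 8² + 9² = 64 + 81 = 145
145 → 1² + 4² + 5² = 1 + 16 + 25 = 42
42 → 4² + 2² = 16 + 4 = 20
20 → 2² + 0² = 4 + 0 = 4
4 → 4² = 16
16 → 1² + 6² = 1 + 36 = 37
37 → 3² + 7² = 9 + 49 = 58
58 → 5² + 8² = 25 + 64 = 89  — 89 repeats.
That took 14 steps.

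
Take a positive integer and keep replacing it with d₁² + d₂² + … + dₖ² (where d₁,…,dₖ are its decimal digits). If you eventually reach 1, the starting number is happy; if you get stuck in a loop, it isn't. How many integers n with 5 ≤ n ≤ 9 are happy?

1

5: 5 → 25 → 29 → 85 → 89 → 145 → 42 → 20 → 4 → 16 → 37 → 58 → 89  (repeats 89)
6: 6 → 36 → 45 → 41 → 17 → 50 → 25 → 29 → 85 → 89 → 145 → 42 → 20 → 4 → 16 → 37 → 58 → 89  (repeats 89)
7: 7 → 49 → 97 → 130 → 10 → 1  (reaches 1)
8: 8 → 64 → 52 → 29 → 85 → 89 → 145 → 42 → 20 → 4 → 16 → 37 → 58 → 89  (repeats 89)
9: 9 → 81 → 65 → 61 → 37 → 58 → 89 → 145 → 42 → 20 → 4 → 16 → 37  (repeats 37)
happy: 7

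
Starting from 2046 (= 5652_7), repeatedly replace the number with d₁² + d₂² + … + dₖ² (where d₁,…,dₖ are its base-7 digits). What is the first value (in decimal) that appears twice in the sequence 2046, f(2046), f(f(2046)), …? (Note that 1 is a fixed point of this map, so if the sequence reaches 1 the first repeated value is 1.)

2046 = (5,6,5,2)_7 → 5² + 6² + 5² + 2² = 25 + 36 + 25 + 4 = 90
90 = (1,5,6)_7 → 1² + 5² + 6² = 1 + 25 + 36 = 62
62 = (1,1,6)_7 → 1² + 1² + 6² = 1 + 1 + 36 = 38
38 = (5,3)_7 → 5² + 3² = 25 + 9 = 34
34 = (4,6)_7 → 4² + 6² = 16 + 36 = 52
52 = (1,0,3)_7 → 1² + 0² + 3² = 1 + 0 + 9 = 10
10 = (1,3)_7 → 1² + 3² = 1 + 9 = 10  — 10 already appeared earlier.

10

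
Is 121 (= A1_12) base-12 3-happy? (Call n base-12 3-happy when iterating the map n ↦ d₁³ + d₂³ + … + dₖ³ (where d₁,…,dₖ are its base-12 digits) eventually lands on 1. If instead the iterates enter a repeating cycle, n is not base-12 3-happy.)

121 = (10,1)_12 → 1001
1001 = (6,11,5)_12 → 1672
1672 = (11,7,4)_12 → 1738
1738 = (1,0,0,10)_12 → 1001  — 1001 already seen; the sequence cycles without reaching 1.

not base-12 3-happy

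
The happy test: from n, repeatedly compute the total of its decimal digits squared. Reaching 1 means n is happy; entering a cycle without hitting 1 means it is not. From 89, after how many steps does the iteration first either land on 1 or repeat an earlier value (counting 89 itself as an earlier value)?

89 → 8² + 9² = 145
145 → 1² + 4² + 5² = 42
42 → 4² + 2² = 20
20 → 2² + 0² = 4
4 → 4² = 16
16 → 1² + 6² = 37
37 → 3² + 7² = 58
58 → 5² + 8² = 89  — 89 repeats.
That took 8 steps.

8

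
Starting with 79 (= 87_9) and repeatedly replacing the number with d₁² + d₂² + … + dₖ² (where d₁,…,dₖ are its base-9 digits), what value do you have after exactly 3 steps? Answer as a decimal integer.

73

79 = (8,7)_9 → 113
113 = (1,3,5)_9 → 35
35 = (3,8)_9 → 73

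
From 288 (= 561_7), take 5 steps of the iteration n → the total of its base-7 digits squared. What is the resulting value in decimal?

10

288 = (5,6,1)_7 → 5² + 6² + 1² = 25 + 36 + 1 = 62
62 = (1,1,6)_7 → 1² + 1² + 6² = 1 + 1 + 36 = 38
38 = (5,3)_7 → 5² + 3² = 25 + 9 = 34
34 = (4,6)_7 → 4² + 6² = 16 + 36 = 52
52 = (1,0,3)_7 → 1² + 0² + 3² = 1 + 0 + 9 = 10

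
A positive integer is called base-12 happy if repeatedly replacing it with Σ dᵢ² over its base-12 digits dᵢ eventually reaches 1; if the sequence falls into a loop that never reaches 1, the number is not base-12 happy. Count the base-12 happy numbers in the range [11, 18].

11: 11 → 121 → 101 → 89 → 74 → 40 → 25 → 5 → 25  — not base-12 happy
12: 12 → 1  — base-12 happy
13: 13 → 2 → 4 → 16 → 17 → 26 → 8 → 64 → 41 → 34 → 104 → 128 → 164 → 66 → 61 → 26  — not base-12 happy
14: 14 → 5 → 25 → 5  — not base-12 happy
15: 15 → 10 → 100 → 80 → 100  — not base-12 happy
16: 16 → 17 → 26 → 8 → 64 → 41 → 34 → 104 → 128 → 164 → 66 → 61 → 26  — not base-12 happy
17: 17 → 26 → 8 → 64 → 41 → 34 → 104 → 128 → 164 → 66 → 61 → 26  — not base-12 happy
18: 18 → 37 → 10 → 100 → 80 → 100  — not base-12 happy
base-12 happy: 12

1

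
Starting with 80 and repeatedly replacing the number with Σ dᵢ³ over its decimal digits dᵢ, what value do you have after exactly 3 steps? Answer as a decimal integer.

92

80 → 8³ + 0³ = 512 + 0 = 512
512 → 5³ + 1³ + 2³ = 125 + 1 + 8 = 134
134 → 1³ + 3³ + 4³ = 1 + 27 + 64 = 92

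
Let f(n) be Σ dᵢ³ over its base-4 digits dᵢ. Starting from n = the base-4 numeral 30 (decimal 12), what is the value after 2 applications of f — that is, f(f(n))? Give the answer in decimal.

36

12 = (3,0)_4 → 3³ + 0³ = 27
27 = (1,2,3)_4 → 1³ + 2³ + 3³ = 36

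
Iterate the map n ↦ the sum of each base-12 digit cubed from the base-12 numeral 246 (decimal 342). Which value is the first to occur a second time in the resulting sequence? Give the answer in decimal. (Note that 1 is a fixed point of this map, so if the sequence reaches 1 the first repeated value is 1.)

342

342 = (2,4,6)_12 → 2³ + 4³ + 6³ = 8 + 64 + 216 = 288
288 = (2,0,0)_12 → 2³ + 0³ + 0³ = 8 + 0 + 0 = 8
8 = (8)_12 → 8³ = 512
512 = (3,6,8)_12 → 3³ + 6³ + 8³ = 27 + 216 + 512 = 755
755 = (5,2,11)_12 → 5³ + 2³ + 11³ = 125 + 8 + 1331 = 1464
1464 = (10,2,0)_12 → 10³ + 2³ + 0³ = 1000 + 8 + 0 = 1008
1008 = (7,0,0)_12 → 7³ + 0³ + 0³ = 343 + 0 + 0 = 343
343 = (2,4,7)_12 → 2³ + 4³ + 7³ = 8 + 64 + 343 = 415
415 = (2,10,7)_12 → 2³ + 10³ + 7³ = 8 + 1000 + 343 = 1351
1351 = (9,4,7)_12 → 9³ + 4³ + 7³ = 729 + 64 + 343 = 1136
1136 = (7,10,8)_12 → 7³ + 10³ + 8³ = 343 + 1000 + 512 = 1855
1855 = (1,0,10,7)_12 → 1³ + 0³ + 10³ + 7³ = 1 + 0 + 1000 + 343 = 1344
1344 = (9,4,0)_12 → 9³ + 4³ + 0³ = 729 + 64 + 0 = 793
793 = (5,6,1)_12 → 5³ + 6³ + 1³ = 125 + 216 + 1 = 342  — 342 already appeared earlier.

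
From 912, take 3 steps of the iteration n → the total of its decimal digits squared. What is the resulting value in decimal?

1

912 → 9² + 1² + 2² = 86
86 → 8² + 6² = 100
100 → 1² + 0² + 0² = 1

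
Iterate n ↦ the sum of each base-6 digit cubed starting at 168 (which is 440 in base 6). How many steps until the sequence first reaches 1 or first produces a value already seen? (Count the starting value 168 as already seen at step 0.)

6

168 = (4,4,0)_6 → 4³ + 4³ + 0³ = 64 + 64 + 0 = 128
128 = (3,3,2)_6 → 3³ + 3³ + 2³ = 27 + 27 + 8 = 62
62 = (1,4,2)_6 → 1³ + 4³ + 2³ = 1 + 64 + 8 = 73
73 = (2,0,1)_6 → 2³ + 0³ + 1³ = 8 + 0 + 1 = 9
9 = (1,3)_6 → 1³ + 3³ = 1 + 27 = 28
28 = (4,4)_6 → 4³ + 4³ = 64 + 64 = 128  — 128 repeats.
That took 6 steps.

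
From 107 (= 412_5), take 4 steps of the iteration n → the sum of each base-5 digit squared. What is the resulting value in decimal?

107 = (4,1,2)_5 → 4² + 1² + 2² = 21
21 = (4,1)_5 → 4² + 1² = 17
17 = (3,2)_5 → 3² + 2² = 13
13 = (2,3)_5 → 2² + 3² = 13

13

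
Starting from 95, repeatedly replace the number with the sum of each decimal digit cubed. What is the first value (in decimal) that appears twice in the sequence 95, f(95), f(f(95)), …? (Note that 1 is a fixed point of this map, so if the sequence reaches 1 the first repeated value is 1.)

371

95 → 854
854 → 701
701 → 344
344 → 155
155 → 251
251 → 134
134 → 92
92 → 737
737 → 713
713 → 371
371 → 371  — 371 already appeared earlier.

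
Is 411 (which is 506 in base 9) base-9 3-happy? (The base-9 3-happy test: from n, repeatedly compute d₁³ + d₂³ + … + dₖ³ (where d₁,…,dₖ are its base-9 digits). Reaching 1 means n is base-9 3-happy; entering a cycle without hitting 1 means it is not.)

base-9 3-happy

411 = (5,0,6)_9 → 5³ + 0³ + 6³ = 125 + 0 + 216 = 341
341 = (4,1,8)_9 → 4³ + 1³ + 8³ = 64 + 1 + 512 = 577
577 = (7,1,1)_9 → 7³ + 1³ + 1³ = 343 + 1 + 1 = 345
345 = (4,2,3)_9 → 4³ + 2³ + 3³ = 64 + 8 + 27 = 99
99 = (1,2,0)_9 → 1³ + 2³ + 0³ = 1 + 8 + 0 = 9
9 = (1,0)_9 → 1³ + 0³ = 1 + 0 = 1  — reached 1.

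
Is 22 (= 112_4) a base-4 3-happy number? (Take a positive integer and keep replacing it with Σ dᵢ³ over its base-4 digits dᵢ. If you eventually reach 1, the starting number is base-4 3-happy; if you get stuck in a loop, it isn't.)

base-4 3-happy

22 = (1,1,2)_4 → 1³ + 1³ + 2³ = 1 + 1 + 8 = 10
10 = (2,2)_4 → 2³ + 2³ = 8 + 8 = 16
16 = (1,0,0)_4 → 1³ + 0³ + 0³ = 1 + 0 + 0 = 1  — reached 1.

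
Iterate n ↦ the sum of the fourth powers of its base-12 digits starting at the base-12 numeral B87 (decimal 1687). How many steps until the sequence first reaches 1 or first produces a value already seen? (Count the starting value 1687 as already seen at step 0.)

1687 = (11,8,7)_12 → 11⁴ + 8⁴ + 7⁴ = 14641 + 4096 + 2401 = 21138
21138 = (1,0,2,9,6)_12 → 1⁴ + 0⁴ + 2⁴ + 9⁴ + 6⁴ = 1 + 0 + 16 + 6561 + 1296 = 7874
7874 = (4,6,8,2)_12 → 4⁴ + 6⁴ + 8⁴ + 2⁴ = 256 + 1296 + 4096 + 16 = 5664
5664 = (3,3,4,0)_12 → 3⁴ + 3⁴ + 4⁴ + 0⁴ = 81 + 81 + 256 + 0 = 418
418 = (2,10,10)_12 → 2⁴ + 10⁴ + 10⁴ = 16 + 10000 + 10000 = 20016
20016 = (11,7,0,0)_12 → 11⁴ + 7⁴ + 0⁴ + 0⁴ = 14641 + 2401 + 0 + 0 = 17042
17042 = (9,10,4,2)_12 → 9⁴ + 10⁴ + 4⁴ + 2⁴ = 6561 + 10000 + 256 + 16 = 16833
16833 = (9,8,10,9)_12 → 9⁴ + 8⁴ + 10⁴ + 9⁴ = 6561 + 4096 + 10000 + 6561 = 27218
27218 = (1,3,9,0,2)_12 → 1⁴ + 3⁴ + 9⁴ + 0⁴ + 2⁴ = 1 + 81 + 6561 + 0 + 16 = 6659
6659 = (3,10,2,11)_12 → 3⁴ + 10⁴ + 2⁴ + 11⁴ = 81 + 10000 + 16 + 14641 = 24738
24738 = (1,2,3,9,6)_12 → 1⁴ + 2⁴ + 3⁴ + 9⁴ + 6⁴ = 1 + 16 + 81 + 6561 + 1296 = 7955
7955 = (4,7,2,11)_12 → 4⁴ + 7⁴ + 2⁴ + 11⁴ = 256 + 2401 + 16 + 14641 = 17314
17314 = (10,0,2,10)_12 → 10⁴ + 0⁴ + 2⁴ + 10⁴ = 10000 + 0 + 16 + 10000 = 20016  — 20016 repeats.
That took 13 steps.

13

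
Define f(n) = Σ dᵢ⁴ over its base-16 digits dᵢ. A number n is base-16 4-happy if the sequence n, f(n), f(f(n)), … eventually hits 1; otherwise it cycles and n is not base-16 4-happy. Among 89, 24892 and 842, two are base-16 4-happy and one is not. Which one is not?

89: 89 → 7186 → 20754 → 643 → 4193 → 1298 → 642 → 4128 → 17 → 2 → 16 → 1  — reaches 1 (base-16 4-happy)
24892: 24892 → 22114 → 3233 → 30737 → 6499 → 7939 → 50707 → 22114  — repeats 22114 (not base-16 4-happy)
842: 842 → 10337 → 5409 → 643 → 4193 → 1298 → 642 → 4128 → 17 → 2 → 16 → 1  — reaches 1 (base-16 4-happy)

24892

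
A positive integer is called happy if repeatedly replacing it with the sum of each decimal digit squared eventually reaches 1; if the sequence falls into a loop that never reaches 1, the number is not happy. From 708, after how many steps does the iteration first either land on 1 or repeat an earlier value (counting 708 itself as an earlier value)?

708 → 113
113 → 11
11 → 2
2 → 4
4 → 16
16 → 37
37 → 58
58 → 89
89 → 145
145 → 42
42 → 20
20 → 4  — 4 repeats.
That took 12 steps.

12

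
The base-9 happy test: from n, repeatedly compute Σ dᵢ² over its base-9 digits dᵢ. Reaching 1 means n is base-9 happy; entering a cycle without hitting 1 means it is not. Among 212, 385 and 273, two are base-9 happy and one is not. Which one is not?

212

212: 212 → 54 → 36 → 16 → 50 → 50  — repeats 50 (not base-9 happy)
385: 385 → 101 → 9 → 1  — reaches 1 (base-9 happy)
273: 273 → 27 → 9 → 1  — reaches 1 (base-9 happy)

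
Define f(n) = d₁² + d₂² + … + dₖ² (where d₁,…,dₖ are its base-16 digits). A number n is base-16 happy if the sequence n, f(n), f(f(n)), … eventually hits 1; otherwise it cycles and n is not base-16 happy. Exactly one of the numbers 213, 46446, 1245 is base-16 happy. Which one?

213: 213 → 194 → 148 → 97 → 37 → 29 → 170 → 200 → 208 → 169 → 181 → 146 → 85 → 50 → 13 → 169  — repeats 169 (not base-16 happy)
46446: 46446 → 378 → 150 → 117 → 74 → 116 → 65 → 17 → 2 → 4 → 16 → 1  — reaches 1 (base-16 happy)
1245: 1245 → 354 → 41 → 85 → 50 → 13 → 169 → 181 → 146 → 85  — repeats 85 (not base-16 happy)

46446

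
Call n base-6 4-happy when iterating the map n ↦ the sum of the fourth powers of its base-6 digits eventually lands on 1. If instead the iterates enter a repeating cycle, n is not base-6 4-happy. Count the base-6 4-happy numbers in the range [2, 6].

1

2: 2 → 16 → 272 → 99 → 353 → 963 → 609 → 978 → 338 → 114 → 82 → 273 → 164 → 353  (repeats 353)
3: 3 → 81 → 98 → 288 → 17 → 641 → 1522 → 259 → 4 → 256 → 258 → 3  (repeats 3)
4: 4 → 256 → 258 → 3 → 81 → 98 → 288 → 17 → 641 → 1522 → 259 → 4  (repeats 4)
5: 5 → 625 → 658 → 338 → 114 → 82 → 273 → 164 → 353 → 963 → 609 → 978 → 338  (repeats 338)
6: 6 → 1  (reaches 1)
base-6 4-happy: 6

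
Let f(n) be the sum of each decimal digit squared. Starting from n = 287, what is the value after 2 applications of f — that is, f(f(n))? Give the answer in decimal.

51

287 → 2² + 8² + 7² = 117
117 → 1² + 1² + 7² = 51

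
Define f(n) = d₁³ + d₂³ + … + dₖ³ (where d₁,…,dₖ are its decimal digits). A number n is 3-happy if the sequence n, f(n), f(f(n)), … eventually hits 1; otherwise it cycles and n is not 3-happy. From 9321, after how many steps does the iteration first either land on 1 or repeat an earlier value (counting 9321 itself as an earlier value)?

9321 → 765
765 → 684
684 → 792
792 → 1080
1080 → 513
513 → 153
153 → 153  — 153 repeats.
That took 7 steps.

7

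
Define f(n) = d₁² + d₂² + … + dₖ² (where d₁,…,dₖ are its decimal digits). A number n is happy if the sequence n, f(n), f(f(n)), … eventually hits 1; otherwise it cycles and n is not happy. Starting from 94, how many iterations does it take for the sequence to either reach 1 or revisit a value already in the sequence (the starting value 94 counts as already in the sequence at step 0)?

94 → 9² + 4² = 81 + 16 = 97
97 → 9² + 7² = 81 + 49 = 130
130 → 1² + 3² + 0² = 1 + 9 + 0 = 10
10 → 1² + 0² = 1 + 0 = 1  — reached 1.
That took 4 steps.

4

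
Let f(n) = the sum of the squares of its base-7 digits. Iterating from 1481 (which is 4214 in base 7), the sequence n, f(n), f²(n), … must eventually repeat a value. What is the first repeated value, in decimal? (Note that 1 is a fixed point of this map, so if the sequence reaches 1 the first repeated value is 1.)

37

1481 = (4,2,1,4)_7 → 4² + 2² + 1² + 4² = 16 + 4 + 1 + 16 = 37
37 = (5,2)_7 → 5² + 2² = 25 + 4 = 29
29 = (4,1)_7 → 4² + 1² = 16 + 1 = 17
17 = (2,3)_7 → 2² + 3² = 4 + 9 = 13
13 = (1,6)_7 → 1² + 6² = 1 + 36 = 37  — 37 already appeared earlier.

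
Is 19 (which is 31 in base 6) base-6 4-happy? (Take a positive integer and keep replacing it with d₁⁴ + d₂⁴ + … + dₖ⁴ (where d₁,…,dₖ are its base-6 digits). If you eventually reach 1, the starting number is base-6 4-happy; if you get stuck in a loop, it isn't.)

not base-6 4-happy

19 = (3,1)_6 → 3⁴ + 1⁴ = 82
82 = (2,1,4)_6 → 2⁴ + 1⁴ + 4⁴ = 273
273 = (1,1,3,3)_6 → 1⁴ + 1⁴ + 3⁴ + 3⁴ = 164
164 = (4,3,2)_6 → 4⁴ + 3⁴ + 2⁴ = 353
353 = (1,3,4,5)_6 → 1⁴ + 3⁴ + 4⁴ + 5⁴ = 963
963 = (4,2,4,3)_6 → 4⁴ + 2⁴ + 4⁴ + 3⁴ = 609
609 = (2,4,5,3)_6 → 2⁴ + 4⁴ + 5⁴ + 3⁴ = 978
978 = (4,3,1,0)_6 → 4⁴ + 3⁴ + 1⁴ + 0⁴ = 338
338 = (1,3,2,2)_6 → 1⁴ + 3⁴ + 2⁴ + 2⁴ = 114
114 = (3,1,0)_6 → 3⁴ + 1⁴ + 0⁴ = 82  — 82 already seen; the sequence cycles without reaching 1.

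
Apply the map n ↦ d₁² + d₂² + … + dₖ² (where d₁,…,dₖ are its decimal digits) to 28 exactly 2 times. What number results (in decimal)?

28 → 2² + 8² = 68
68 → 6² + 8² = 100

100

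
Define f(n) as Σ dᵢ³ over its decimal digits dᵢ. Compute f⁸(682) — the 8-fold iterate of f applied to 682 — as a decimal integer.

682 → 6³ + 8³ + 2³ = 216 + 512 + 8 = 736
736 → 7³ + 3³ + 6³ = 343 + 27 + 216 = 586
586 → 5³ + 8³ + 6³ = 125 + 512 + 216 = 853
853 → 8³ + 5³ + 3³ = 512 + 125 + 27 = 664
664 → 6³ + 6³ + 4³ = 216 + 216 + 64 = 496
496 → 4³ + 9³ + 6³ = 64 + 729 + 216 = 1009
1009 → 1³ + 0³ + 0³ + 9³ = 1 + 0 + 0 + 729 = 730
730 → 7³ + 3³ + 0³ = 343 + 27 + 0 = 370

370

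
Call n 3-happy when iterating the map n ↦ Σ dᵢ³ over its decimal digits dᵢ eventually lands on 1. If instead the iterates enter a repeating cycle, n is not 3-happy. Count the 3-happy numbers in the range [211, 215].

1

211: 211 → 10 → 1  (reaches 1)
212: 212 → 17 → 344 → 155 → 251 → 134 → 92 → 737 → 713 → 371 → 371  (repeats 371)
213: 213 → 36 → 243 → 99 → 1458 → 702 → 351 → 153 → 153  (repeats 153)
214: 214 → 73 → 370 → 370  (repeats 370)
215: 215 → 134 → 92 → 737 → 713 → 371 → 371  (repeats 371)
3-happy: 211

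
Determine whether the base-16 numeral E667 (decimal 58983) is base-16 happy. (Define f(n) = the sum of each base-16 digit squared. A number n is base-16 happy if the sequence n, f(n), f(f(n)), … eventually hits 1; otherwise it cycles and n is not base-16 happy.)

base-16 happy

58983 = (14,6,6,7)_16 → 14² + 6² + 6² + 7² = 196 + 36 + 36 + 49 = 317
317 = (1,3,13)_16 → 1² + 3² + 13² = 1 + 9 + 169 = 179
179 = (11,3)_16 → 11² + 3² = 121 + 9 = 130
130 = (8,2)_16 → 8² + 2² = 64 + 4 = 68
68 = (4,4)_16 → 4² + 4² = 16 + 16 = 32
32 = (2,0)_16 → 2² + 0² = 4 + 0 = 4
4 = (4)_16 → 4² = 16
16 = (1,0)_16 → 1² + 0² = 1 + 0 = 1  — reached 1.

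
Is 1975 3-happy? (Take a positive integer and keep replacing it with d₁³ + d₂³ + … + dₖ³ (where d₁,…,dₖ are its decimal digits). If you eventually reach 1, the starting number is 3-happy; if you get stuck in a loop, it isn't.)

3-happy

1975 → 1³ + 9³ + 7³ + 5³ = 1 + 729 + 343 + 125 = 1198
1198 → 1³ + 1³ + 9³ + 8³ = 1 + 1 + 729 + 512 = 1243
1243 → 1³ + 2³ + 4³ + 3³ = 1 + 8 + 64 + 27 = 100
100 → 1³ + 0³ + 0³ = 1 + 0 + 0 = 1  — reached 1.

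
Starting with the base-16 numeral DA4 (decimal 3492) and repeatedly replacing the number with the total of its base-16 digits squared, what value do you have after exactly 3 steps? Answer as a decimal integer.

221

3492 = (13,10,4)_16 → 13² + 10² + 4² = 285
285 = (1,1,13)_16 → 1² + 1² + 13² = 171
171 = (10,11)_16 → 10² + 11² = 221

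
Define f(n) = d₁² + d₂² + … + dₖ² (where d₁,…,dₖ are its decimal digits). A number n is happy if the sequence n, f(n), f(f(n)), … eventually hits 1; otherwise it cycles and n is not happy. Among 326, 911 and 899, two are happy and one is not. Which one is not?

326: 326 → 49 → 97 → 130 → 10 → 1  — reaches 1 (happy)
911: 911 → 83 → 73 → 58 → 89 → 145 → 42 → 20 → 4 → 16 → 37 → 58  — repeats 58 (not happy)
899: 899 → 226 → 44 → 32 → 13 → 10 → 1  — reaches 1 (happy)

911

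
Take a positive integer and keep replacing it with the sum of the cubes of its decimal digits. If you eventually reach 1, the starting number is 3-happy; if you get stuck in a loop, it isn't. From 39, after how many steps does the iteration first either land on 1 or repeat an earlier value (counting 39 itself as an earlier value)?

7

39 → 3³ + 9³ = 756
756 → 7³ + 5³ + 6³ = 684
684 → 6³ + 8³ + 4³ = 792
792 → 7³ + 9³ + 2³ = 1080
1080 → 1³ + 0³ + 8³ + 0³ = 513
513 → 5³ + 1³ + 3³ = 153
153 → 1³ + 5³ + 3³ = 153  — 153 repeats.
That took 7 steps.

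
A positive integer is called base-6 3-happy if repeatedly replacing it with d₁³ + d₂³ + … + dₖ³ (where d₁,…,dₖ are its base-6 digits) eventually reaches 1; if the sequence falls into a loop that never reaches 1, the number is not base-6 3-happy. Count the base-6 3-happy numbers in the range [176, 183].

176: 176 → 197 → 258 → 3 → 27 → 91 → 36 → 1  (reaches 1)
177: 177 → 216 → 1  (reaches 1)
178: 178 → 253 → 3 → 27 → 91 → 36 → 1  (reaches 1)
179: 179 → 314 → 81 → 36 → 1  (reaches 1)
180: 180 → 125 → 160 → 136 → 155 → 190 → 190  (repeats 190)
181: 181 → 126 → 54 → 28 → 128 → 62 → 73 → 9 → 28  (repeats 28)
182: 182 → 133 → 92 → 43 → 3 → 27 → 91 → 36 → 1  (reaches 1)
183: 183 → 152 → 73 → 9 → 28 → 128 → 62 → 73  (repeats 73)
base-6 3-happy: 176, 177, 178, 179, 182

5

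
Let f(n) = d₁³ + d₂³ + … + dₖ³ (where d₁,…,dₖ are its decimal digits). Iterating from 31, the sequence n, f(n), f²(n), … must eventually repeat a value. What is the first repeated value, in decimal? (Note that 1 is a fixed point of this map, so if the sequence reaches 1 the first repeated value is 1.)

133

31 → 3³ + 1³ = 27 + 1 = 28
28 → 2³ + 8³ = 8 + 512 = 520
520 → 5³ + 2³ + 0³ = 125 + 8 + 0 = 133
133 → 1³ + 3³ + 3³ = 1 + 27 + 27 = 55
55 → 5³ + 5³ = 125 + 125 = 250
250 → 2³ + 5³ + 0³ = 8 + 125 + 0 = 133  — 133 already appeared earlier.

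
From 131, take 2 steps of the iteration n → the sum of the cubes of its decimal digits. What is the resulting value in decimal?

737

131 → 1³ + 3³ + 1³ = 29
29 → 2³ + 9³ = 737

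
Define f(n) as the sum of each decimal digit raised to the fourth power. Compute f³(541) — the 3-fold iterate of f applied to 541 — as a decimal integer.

8208

541 → 5⁴ + 4⁴ + 1⁴ = 882
882 → 8⁴ + 8⁴ + 2⁴ = 8208
8208 → 8⁴ + 2⁴ + 0⁴ + 8⁴ = 8208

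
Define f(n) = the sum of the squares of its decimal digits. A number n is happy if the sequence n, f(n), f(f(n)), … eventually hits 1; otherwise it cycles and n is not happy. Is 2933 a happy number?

2933 → 2² + 9² + 3² + 3² = 103
103 → 1² + 0² + 3² = 10
10 → 1² + 0² = 1  — reached 1.

happy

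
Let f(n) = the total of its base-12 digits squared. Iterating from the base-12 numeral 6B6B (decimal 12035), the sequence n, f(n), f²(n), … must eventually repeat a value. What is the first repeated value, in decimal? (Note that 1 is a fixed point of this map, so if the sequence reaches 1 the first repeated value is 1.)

12035 = (6,11,6,11)_12 → 6² + 11² + 6² + 11² = 36 + 121 + 36 + 121 = 314
314 = (2,2,2)_12 → 2² + 2² + 2² = 4 + 4 + 4 = 12
12 = (1,0)_12 → 1² + 0² = 1 + 0 = 1  — reached the fixed point 1.
1 → 1, so 1 is the first repeated value.

1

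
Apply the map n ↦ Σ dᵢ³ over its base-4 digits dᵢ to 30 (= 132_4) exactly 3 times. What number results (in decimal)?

9

30 = (1,3,2)_4 → 1³ + 3³ + 2³ = 1 + 27 + 8 = 36
36 = (2,1,0)_4 → 2³ + 1³ + 0³ = 8 + 1 + 0 = 9
9 = (2,1)_4 → 2³ + 1³ = 8 + 1 = 9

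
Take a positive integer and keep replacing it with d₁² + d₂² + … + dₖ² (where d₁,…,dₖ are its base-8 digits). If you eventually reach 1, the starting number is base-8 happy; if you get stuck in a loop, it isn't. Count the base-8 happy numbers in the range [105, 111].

1

105: 105 → 27 → 18 → 8 → 1  — base-8 happy
106: 106 → 30 → 45 → 50 → 40 → 25 → 10 → 5 → 25  — not base-8 happy
107: 107 → 35 → 25 → 10 → 5 → 25  — not base-8 happy
108: 108 → 42 → 29 → 34 → 20 → 20  — not base-8 happy
109: 109 → 51 → 45 → 50 → 40 → 25 → 10 → 5 → 25  — not base-8 happy
110: 110 → 62 → 85 → 30 → 45 → 50 → 40 → 25 → 10 → 5 → 25  — not base-8 happy
111: 111 → 75 → 11 → 10 → 5 → 25 → 10  — not base-8 happy
base-8 happy: 105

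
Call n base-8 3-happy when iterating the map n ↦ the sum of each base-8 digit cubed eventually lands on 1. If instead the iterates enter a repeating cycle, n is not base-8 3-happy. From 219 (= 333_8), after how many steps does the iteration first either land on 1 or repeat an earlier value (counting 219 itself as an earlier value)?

219 = (3,3,3)_8 → 3³ + 3³ + 3³ = 81
81 = (1,2,1)_8 → 1³ + 2³ + 1³ = 10
10 = (1,2)_8 → 1³ + 2³ = 9
9 = (1,1)_8 → 1³ + 1³ = 2
2 = (2)_8 → 2³ = 8
8 = (1,0)_8 → 1³ + 0³ = 1  — reached 1.
That took 6 steps.

6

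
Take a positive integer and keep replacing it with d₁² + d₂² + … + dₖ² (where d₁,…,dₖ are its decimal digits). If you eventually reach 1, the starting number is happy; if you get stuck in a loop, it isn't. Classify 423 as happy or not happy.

423 → 4² + 2² + 3² = 16 + 4 + 9 = 29
29 → 2² + 9² = 4 + 81 = 85
85 → 8² + 5² = 64 + 25 = 89
89 → 8² + 9² = 64 + 81 = 145
145 → 1² + 4² + 5² = 1 + 16 + 25 = 42
42 → 4² + 2² = 16 + 4 = 20
20 → 2² + 0² = 4 + 0 = 4
4 → 4² = 16
16 → 1² + 6² = 1 + 36 = 37
37 → 3² + 7² = 9 + 49 = 58
58 → 5² + 8² = 25 + 64 = 89  — 89 already seen; the sequence cycles without reaching 1.

not happy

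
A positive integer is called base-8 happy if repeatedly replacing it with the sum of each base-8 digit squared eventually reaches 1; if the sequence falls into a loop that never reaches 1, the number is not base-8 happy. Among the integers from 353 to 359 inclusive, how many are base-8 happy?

353: 353 → 42 → 29 → 34 → 20 → 20  (repeats 20)
354: 354 → 45 → 50 → 40 → 25 → 10 → 5 → 25  (repeats 25)
355: 355 → 50 → 40 → 25 → 10 → 5 → 25  (repeats 25)
356: 356 → 57 → 50 → 40 → 25 → 10 → 5 → 25  (repeats 25)
357: 357 → 66 → 5 → 25 → 10 → 5  (repeats 5)
358: 358 → 77 → 27 → 18 → 8 → 1  (reaches 1)
359: 359 → 90 → 14 → 37 → 41 → 26 → 13 → 26  (repeats 26)
base-8 happy: 358

1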